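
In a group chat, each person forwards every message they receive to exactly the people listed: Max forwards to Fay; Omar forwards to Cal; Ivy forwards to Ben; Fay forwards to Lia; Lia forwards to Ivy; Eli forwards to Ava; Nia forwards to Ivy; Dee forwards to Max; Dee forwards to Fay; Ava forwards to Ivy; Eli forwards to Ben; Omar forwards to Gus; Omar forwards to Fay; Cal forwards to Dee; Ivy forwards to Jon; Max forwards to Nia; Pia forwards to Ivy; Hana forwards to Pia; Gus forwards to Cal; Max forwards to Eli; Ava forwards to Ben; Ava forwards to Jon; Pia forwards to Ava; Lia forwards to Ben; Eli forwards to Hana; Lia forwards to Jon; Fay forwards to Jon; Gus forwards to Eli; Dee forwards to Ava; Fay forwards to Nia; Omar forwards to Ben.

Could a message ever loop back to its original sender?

No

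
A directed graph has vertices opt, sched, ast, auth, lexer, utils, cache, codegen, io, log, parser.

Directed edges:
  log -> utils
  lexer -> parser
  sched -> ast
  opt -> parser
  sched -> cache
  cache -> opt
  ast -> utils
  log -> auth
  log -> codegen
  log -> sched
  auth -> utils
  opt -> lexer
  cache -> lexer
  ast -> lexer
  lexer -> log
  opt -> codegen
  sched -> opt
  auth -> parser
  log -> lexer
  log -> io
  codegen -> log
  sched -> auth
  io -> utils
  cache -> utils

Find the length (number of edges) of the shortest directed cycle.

For each vertex v, BFS finds the shortest path from v back to v.
The shortest such closed walk is codegen → log → codegen, length 2.

2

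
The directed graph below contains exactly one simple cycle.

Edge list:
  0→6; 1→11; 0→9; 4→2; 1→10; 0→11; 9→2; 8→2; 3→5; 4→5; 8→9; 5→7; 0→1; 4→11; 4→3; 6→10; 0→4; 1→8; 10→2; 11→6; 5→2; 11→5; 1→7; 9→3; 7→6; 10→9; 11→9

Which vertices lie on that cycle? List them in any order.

3, 5, 6, 7, 9, 10

DFS with gray/black marking from 7:
7 gray
  6 gray
    10 gray
      2 gray
      2 black
      9 gray
        9→2: 2 black — skip
        3 gray
          5 gray
            5→7: 7 is gray → back edge
Back edge closes the cycle 7 → 6 → 10 → 9 → 3 → 5 → 7; its vertices are {3, 5, 6, 7, 9, 10}.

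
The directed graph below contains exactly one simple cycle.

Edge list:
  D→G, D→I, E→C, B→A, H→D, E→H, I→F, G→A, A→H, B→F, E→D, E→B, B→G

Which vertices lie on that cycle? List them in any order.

DFS with gray/black marking from H:
H gray
  D gray
    I gray
      F gray
      F black
    I black
    G gray
      A gray
        A→H: H is gray → back edge
Back edge closes the cycle H → D → G → A → H; its vertices are {A, D, G, H}.

A, D, G, H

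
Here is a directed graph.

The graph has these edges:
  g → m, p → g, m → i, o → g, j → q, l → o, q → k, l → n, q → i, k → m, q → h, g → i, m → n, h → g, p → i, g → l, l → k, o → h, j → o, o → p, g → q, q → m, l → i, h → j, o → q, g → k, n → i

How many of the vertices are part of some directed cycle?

A vertex is on a directed cycle iff it belongs to a strongly connected component of size ≥ 2 (or has a self-loop).
The vertices on cycles are {g, h, j, l, o, p, q} — 7 in total.

7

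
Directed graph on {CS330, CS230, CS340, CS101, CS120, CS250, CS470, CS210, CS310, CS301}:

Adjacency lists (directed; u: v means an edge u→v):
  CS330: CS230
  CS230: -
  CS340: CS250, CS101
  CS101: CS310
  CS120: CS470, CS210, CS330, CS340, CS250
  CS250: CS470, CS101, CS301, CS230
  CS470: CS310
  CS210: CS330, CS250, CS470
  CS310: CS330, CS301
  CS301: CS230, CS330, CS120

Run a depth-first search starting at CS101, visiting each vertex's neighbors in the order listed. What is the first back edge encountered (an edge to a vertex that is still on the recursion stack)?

DFS from CS101 (visiting each vertex's neighbors in the order listed); mark gray on enter, black on exit:
CS101 gray
  CS310 gray
    CS330 gray
      CS230 gray
      CS230 black
    CS330 black
    CS301 gray
      CS301→CS230: CS230 black — skip
      CS301→CS330: CS330 black — skip
      CS120 gray
        CS470 gray
          CS470→CS310: CS310 is gray → back edge
First back edge: CS470 → CS310.

CS470->CS310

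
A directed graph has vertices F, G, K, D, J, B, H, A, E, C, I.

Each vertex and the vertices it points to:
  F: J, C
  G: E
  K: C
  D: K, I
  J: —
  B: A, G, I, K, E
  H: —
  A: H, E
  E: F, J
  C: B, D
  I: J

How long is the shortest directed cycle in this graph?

3

For each vertex v, BFS finds the shortest path from v back to v.
The shortest such closed walk is C → B → K → C, length 3.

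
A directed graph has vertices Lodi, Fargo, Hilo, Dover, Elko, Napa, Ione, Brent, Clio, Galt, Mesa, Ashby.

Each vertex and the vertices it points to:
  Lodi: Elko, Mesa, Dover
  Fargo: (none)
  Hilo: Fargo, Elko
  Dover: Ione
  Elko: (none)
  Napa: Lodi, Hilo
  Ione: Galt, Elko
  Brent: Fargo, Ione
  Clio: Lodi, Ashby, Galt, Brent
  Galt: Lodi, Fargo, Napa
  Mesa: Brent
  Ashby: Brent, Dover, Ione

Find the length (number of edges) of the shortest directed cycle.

4

For each vertex v, BFS finds the shortest path from v back to v.
The shortest such closed walk is Galt → Lodi → Dover → Ione → Galt, length 4.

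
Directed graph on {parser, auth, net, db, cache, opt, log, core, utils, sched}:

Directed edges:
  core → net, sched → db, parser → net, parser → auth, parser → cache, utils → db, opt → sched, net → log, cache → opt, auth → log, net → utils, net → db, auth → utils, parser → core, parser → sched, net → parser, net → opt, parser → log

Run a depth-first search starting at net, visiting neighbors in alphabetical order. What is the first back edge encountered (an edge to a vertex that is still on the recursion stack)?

DFS from net (visiting neighbors in alphabetical order); mark gray on enter, black on exit:
net gray
  db gray
  db black
  log gray
  log black
  opt gray
    sched gray
      sched→db: db black — skip
    sched black
  opt black
  parser gray
    auth gray
      auth→log: log black — skip
      utils gray
        utils→db: db black — skip
      utils black
    auth black
    cache gray
      cache→opt: opt black — skip
    cache black
    core gray
      core→net: net is gray → back edge
First back edge: core → net.

core->net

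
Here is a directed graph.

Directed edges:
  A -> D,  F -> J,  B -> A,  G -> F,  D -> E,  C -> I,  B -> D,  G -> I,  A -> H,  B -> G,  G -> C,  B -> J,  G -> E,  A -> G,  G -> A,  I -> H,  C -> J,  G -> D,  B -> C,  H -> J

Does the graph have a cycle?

DFS with white/gray/black marking, starting from J:
J gray
J black
A gray
  H gray
    H→J: J black — skip
  H black
  G gray
    D gray
      E gray
      E black
    D black
    C gray
      C→J: J black — skip
      I gray
        I→H: H black — skip
      I black
    C black
    G→I: I black — skip
    G→A: A is gray → back edge
Back edge found, so a cycle exists: A → G → A.

Yes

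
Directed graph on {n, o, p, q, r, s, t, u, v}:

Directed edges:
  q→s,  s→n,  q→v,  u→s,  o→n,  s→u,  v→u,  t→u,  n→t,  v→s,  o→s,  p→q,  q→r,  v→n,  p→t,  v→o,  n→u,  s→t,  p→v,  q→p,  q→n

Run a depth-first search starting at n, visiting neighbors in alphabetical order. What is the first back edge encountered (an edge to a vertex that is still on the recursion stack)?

s→n

DFS from n (visiting neighbors in alphabetical order); mark gray on enter, black on exit:
n gray
  t gray
    u gray
      s gray
        s→n: n is gray → back edge
First back edge: s → n.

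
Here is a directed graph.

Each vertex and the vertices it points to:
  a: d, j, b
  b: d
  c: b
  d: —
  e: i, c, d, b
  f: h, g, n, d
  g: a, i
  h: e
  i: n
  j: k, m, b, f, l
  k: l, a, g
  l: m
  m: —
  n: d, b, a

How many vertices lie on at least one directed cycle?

A vertex is on a directed cycle iff it belongs to a strongly connected component of size ≥ 2 (or has a self-loop).
The vertices on cycles are {a, e, f, g, h, i, j, k, n} — 9 in total.

9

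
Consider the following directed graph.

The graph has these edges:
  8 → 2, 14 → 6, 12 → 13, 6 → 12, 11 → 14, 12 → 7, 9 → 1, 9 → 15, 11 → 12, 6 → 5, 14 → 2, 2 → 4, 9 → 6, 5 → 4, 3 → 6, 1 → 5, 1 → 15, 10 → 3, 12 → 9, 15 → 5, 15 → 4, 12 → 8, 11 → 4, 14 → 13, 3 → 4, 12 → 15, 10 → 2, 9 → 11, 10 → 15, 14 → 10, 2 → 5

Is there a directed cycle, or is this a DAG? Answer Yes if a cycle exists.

DFS with white/gray/black marking, starting from 6:
6 gray
  5 gray
    4 gray
    4 black
  5 black
  12 gray
    13 gray
    13 black
    15 gray
      15→5: 5 black — skip
      15→4: 4 black — skip
    15 black
    7 gray
    7 black
    9 gray
      1 gray
        1→15: 15 black — skip
        1→5: 5 black — skip
      1 black
      9→6: 6 is gray → back edge
Back edge found, so a cycle exists: 6 → 12 → 9 → 6.

Yes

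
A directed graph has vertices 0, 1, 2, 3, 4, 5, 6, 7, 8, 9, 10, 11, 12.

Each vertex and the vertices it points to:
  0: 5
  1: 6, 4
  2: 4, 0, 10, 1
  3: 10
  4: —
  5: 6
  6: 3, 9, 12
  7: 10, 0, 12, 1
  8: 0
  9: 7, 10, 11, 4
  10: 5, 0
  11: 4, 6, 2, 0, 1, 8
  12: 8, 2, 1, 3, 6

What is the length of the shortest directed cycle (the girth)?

For each vertex v, BFS finds the shortest path from v back to v.
The shortest such closed walk is 12 → 6 → 12, length 2.

2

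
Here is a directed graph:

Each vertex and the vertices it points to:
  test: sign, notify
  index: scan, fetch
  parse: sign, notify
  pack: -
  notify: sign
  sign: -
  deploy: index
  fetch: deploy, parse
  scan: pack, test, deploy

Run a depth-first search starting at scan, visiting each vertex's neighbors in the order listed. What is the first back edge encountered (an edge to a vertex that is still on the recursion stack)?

index->scan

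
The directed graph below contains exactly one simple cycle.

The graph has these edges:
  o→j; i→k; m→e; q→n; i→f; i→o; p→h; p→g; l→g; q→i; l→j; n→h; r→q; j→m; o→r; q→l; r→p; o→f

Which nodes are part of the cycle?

i, o, q, r

DFS with gray/black marking from o:
o gray
  r gray
    q gray
      i gray
        f gray
        f black
        i→o: o is gray → back edge
Back edge closes the cycle o → r → q → i → o; its vertices are {i, o, q, r}.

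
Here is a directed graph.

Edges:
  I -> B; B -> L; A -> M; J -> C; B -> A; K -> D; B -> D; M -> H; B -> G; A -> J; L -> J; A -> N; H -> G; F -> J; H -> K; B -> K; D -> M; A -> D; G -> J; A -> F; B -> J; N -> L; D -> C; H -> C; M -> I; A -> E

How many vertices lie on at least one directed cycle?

A vertex is on a directed cycle iff it belongs to a strongly connected component of size ≥ 2 (or has a self-loop).
The vertices on cycles are {A, B, D, H, I, K, M} — 7 in total.

7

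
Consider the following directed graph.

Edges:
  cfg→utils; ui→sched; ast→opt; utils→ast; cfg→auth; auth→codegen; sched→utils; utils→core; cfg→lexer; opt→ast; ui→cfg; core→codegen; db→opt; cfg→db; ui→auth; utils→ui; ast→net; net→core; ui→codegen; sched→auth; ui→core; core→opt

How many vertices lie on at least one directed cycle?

A vertex is on a directed cycle iff it belongs to a strongly connected component of size ≥ 2 (or has a self-loop).
The vertices on cycles are {ui, ast, cfg, net, opt, core, sched, utils} — 8 in total.

8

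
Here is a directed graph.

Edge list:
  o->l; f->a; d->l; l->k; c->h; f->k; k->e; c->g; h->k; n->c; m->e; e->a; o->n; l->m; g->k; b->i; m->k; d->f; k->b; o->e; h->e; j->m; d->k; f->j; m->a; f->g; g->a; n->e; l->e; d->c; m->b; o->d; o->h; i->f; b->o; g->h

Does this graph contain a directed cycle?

DFS with white/gray/black marking, starting from l:
l gray
  e gray
    a gray
    a black
  e black
  m gray
    k gray
      b gray
        o gray
          n gray
            c gray
              g gray
                g→k: k is gray → back edge
Back edge found, so a cycle exists: k → b → o → n → c → g → k.

Yes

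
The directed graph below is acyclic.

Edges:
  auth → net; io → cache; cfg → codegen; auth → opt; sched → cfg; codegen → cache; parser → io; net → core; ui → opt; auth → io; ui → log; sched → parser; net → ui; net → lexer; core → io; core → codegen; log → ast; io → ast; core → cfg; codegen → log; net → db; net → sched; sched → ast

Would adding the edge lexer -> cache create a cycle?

No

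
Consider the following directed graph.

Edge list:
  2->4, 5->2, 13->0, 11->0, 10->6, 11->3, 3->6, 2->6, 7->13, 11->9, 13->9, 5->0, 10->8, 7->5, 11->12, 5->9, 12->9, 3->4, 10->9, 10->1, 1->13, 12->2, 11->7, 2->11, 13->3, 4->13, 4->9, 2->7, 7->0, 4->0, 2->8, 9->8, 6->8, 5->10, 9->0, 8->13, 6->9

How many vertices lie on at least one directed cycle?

A vertex is on a directed cycle iff it belongs to a strongly connected component of size ≥ 2 (or has a self-loop).
The vertices on cycles are {2, 3, 4, 5, 6, 7, 8, 9, 11, 12, 13} — 11 in total.

11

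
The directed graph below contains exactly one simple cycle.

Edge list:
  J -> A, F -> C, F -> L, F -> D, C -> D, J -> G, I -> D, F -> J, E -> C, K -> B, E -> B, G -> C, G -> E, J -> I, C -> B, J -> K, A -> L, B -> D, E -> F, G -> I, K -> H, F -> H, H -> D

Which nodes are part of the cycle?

E, F, G, J

DFS with gray/black marking from F:
F gray
  H gray
    D gray
    D black
  H black
  F→D: D black — skip
  C gray
    B gray
      B→D: D black — skip
    B black
    C→D: D black — skip
  C black
  J gray
    I gray
      I→D: D black — skip
    I black
    G gray
      G→I: I black — skip
      E gray
        E→F: F is gray → back edge
Back edge closes the cycle F → J → G → E → F; its vertices are {E, F, G, J}.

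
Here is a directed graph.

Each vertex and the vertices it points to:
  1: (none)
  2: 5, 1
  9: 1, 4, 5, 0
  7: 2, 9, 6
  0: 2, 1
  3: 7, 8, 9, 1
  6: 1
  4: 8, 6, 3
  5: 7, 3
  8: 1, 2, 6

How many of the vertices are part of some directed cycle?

A vertex is on a directed cycle iff it belongs to a strongly connected component of size ≥ 2 (or has a self-loop).
The vertices on cycles are {0, 2, 3, 4, 5, 7, 8, 9} — 8 in total.

8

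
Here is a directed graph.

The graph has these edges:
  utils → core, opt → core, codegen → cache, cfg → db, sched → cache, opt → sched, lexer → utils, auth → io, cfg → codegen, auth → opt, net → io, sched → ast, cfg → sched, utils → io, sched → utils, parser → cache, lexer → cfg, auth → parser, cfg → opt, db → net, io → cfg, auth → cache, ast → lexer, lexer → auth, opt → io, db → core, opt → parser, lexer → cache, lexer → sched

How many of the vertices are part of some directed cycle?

10

A vertex is on a directed cycle iff it belongs to a strongly connected component of size ≥ 2 (or has a self-loop).
The vertices on cycles are {db, io, ast, cfg, net, opt, auth, lexer, sched, utils} — 10 in total.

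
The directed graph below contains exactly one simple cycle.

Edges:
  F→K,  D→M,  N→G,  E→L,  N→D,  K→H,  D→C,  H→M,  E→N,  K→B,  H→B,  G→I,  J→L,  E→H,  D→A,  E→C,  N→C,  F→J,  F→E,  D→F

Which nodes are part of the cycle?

D, E, F, N

DFS with gray/black marking from N:
N gray
  C gray
  C black
  D gray
    D→C: C black — skip
    A gray
    A black
    F gray
      K gray
        B gray
        B black
        H gray
          H→B: B black — skip
          M gray
          M black
        H black
      K black
      J gray
        L gray
        L black
      J black
      E gray
        E→H: H black — skip
        E→N: N is gray → back edge
Back edge closes the cycle N → D → F → E → N; its vertices are {D, E, F, N}.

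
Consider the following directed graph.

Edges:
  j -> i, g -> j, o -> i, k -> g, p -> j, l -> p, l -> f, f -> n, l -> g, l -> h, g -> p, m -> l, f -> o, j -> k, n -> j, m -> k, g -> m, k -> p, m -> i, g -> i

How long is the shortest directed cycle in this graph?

3

For each vertex v, BFS finds the shortest path from v back to v.
The shortest such closed walk is l → g → m → l, length 3.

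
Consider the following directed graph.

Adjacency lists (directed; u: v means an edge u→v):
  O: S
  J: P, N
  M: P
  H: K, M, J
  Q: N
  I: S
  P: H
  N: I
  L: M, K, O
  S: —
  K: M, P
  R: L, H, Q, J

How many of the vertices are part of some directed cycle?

A vertex is on a directed cycle iff it belongs to a strongly connected component of size ≥ 2 (or has a self-loop).
The vertices on cycles are {H, J, K, M, P} — 5 in total.

5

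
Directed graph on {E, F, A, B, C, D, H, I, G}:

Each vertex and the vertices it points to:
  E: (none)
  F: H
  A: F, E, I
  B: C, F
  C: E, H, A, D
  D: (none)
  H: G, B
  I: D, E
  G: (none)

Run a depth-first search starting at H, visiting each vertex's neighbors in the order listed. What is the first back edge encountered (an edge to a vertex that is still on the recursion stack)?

C→H

DFS from H (visiting each vertex's neighbors in the order listed); mark gray on enter, black on exit:
H gray
  G gray
  G black
  B gray
    C gray
      E gray
      E black
      C→H: H is gray → back edge
First back edge: C → H.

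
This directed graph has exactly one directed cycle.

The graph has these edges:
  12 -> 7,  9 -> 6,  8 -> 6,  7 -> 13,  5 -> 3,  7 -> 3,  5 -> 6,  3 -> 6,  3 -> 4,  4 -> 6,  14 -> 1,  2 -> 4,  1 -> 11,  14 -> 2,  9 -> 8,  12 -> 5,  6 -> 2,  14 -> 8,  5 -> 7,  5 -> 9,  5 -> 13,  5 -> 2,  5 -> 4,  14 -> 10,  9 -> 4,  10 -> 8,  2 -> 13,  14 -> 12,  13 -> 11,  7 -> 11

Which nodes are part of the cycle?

2, 4, 6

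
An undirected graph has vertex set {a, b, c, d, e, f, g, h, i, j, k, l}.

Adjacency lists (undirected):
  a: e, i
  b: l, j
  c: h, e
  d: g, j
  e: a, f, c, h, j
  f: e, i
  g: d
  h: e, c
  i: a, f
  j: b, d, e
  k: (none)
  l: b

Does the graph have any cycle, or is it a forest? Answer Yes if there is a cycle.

Yes

DFS, tracking each vertex's parent; an edge to a visited non-parent vertex closes a cycle.
Start from a:
visit a (parent –)
  visit e (parent a)
    e–a: parent, skip
    visit f (parent e)
      f–e: parent, skip
      visit i (parent f)
        i–a: a visited and ≠ parent → cycle
Cycle: a – e – f – i – a.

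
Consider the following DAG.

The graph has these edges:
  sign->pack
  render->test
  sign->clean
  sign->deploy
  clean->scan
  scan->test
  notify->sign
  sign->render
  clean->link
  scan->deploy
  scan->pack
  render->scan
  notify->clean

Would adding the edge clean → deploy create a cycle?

Adding clean→deploy creates a cycle iff deploy can already reach clean.
Explore from deploy: no path reaches clean. The graph stays acyclic.

No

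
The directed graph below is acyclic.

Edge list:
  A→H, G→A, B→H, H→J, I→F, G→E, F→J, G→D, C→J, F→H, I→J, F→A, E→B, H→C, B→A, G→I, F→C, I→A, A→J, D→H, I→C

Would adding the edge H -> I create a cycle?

Adding H→I creates a cycle iff I can already reach H.
Path from I: I → F → H.
So I → … → H → I is a cycle.

Yes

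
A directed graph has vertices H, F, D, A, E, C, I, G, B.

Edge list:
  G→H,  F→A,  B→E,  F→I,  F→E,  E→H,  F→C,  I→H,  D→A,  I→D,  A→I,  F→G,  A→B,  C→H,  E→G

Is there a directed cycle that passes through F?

F lies on a cycle iff there is a path from F back to itself.
Exploring from F, it never reaches itself; equivalently, its strongly connected component is a singleton.

No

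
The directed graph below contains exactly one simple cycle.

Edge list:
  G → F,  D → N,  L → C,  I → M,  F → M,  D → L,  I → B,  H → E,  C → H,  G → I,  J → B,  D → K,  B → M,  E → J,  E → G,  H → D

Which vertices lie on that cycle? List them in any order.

C, D, H, L

DFS with gray/black marking from H:
H gray
  E gray
    J gray
      B gray
        M gray
        M black
      B black
    J black
    G gray
      F gray
        F→M: M black — skip
      F black
      I gray
        I→B: B black — skip
        I→M: M black — skip
      I black
    G black
  E black
  D gray
    N gray
    N black
    L gray
      C gray
        C→H: H is gray → back edge
Back edge closes the cycle H → D → L → C → H; its vertices are {C, D, H, L}.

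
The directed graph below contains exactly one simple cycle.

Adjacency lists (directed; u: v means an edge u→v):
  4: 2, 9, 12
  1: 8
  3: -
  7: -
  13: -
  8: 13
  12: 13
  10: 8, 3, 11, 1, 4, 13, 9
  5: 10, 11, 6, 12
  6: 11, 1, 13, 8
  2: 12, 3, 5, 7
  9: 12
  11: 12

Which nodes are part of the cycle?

DFS with gray/black marking from 2:
2 gray
  12 gray
    13 gray
    13 black
  12 black
  3 gray
  3 black
  5 gray
    10 gray
      8 gray
        8→13: 13 black — skip
      8 black
      10→3: 3 black — skip
      11 gray
        11→12: 12 black — skip
      11 black
      1 gray
        1→8: 8 black — skip
      1 black
      4 gray
        4→2: 2 is gray → back edge
Back edge closes the cycle 2 → 5 → 10 → 4 → 2; its vertices are {2, 4, 5, 10}.

2, 4, 5, 10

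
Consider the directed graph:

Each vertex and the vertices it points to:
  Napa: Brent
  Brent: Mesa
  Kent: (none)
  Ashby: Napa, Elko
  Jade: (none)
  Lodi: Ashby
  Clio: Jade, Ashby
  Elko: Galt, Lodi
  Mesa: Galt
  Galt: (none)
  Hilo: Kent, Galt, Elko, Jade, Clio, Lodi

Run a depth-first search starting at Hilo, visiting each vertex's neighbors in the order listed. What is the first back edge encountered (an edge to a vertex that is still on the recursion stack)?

Ashby→Elko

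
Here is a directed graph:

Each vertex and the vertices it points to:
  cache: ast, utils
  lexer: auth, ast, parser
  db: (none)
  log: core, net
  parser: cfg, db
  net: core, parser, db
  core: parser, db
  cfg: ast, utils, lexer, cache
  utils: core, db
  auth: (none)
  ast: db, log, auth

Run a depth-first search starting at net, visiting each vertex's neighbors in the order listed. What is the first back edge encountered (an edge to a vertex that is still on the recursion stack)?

log→core

DFS from net (visiting each vertex's neighbors in the order listed); mark gray on enter, black on exit:
net gray
  core gray
    parser gray
      cfg gray
        ast gray
          db gray
          db black
          log gray
            log→core: core is gray → back edge
First back edge: log → core.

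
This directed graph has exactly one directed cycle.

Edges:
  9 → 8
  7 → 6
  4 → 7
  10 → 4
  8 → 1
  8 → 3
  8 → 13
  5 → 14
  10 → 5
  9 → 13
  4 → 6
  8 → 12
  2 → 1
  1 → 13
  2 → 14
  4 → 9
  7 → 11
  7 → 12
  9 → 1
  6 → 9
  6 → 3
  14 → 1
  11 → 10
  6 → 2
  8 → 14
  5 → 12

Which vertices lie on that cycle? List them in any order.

DFS with gray/black marking from 4:
4 gray
  9 gray
    1 gray
      13 gray
      13 black
    1 black
    9→13: 13 black — skip
    8 gray
      12 gray
      12 black
      8→1: 1 black — skip
      3 gray
      3 black
      14 gray
        14→1: 1 black — skip
      14 black
      8→13: 13 black — skip
    8 black
  9 black
  6 gray
    2 gray
      2→14: 14 black — skip
      2→1: 1 black — skip
    2 black
    6→9: 9 black — skip
    6→3: 3 black — skip
  6 black
  7 gray
    7→12: 12 black — skip
    7→6: 6 black — skip
    11 gray
      10 gray
        5 gray
          5→14: 14 black — skip
          5→12: 12 black — skip
        5 black
        10→4: 4 is gray → back edge
Back edge closes the cycle 4 → 7 → 11 → 10 → 4; its vertices are {4, 7, 10, 11}.

4, 7, 10, 11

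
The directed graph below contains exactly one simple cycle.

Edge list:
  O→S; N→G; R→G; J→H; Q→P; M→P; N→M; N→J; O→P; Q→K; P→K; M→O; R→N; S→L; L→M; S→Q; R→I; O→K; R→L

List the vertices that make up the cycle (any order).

DFS with gray/black marking from M:
M gray
  O gray
    S gray
      Q gray
        P gray
          K gray
          K black
        P black
        Q→K: K black — skip
      Q black
      L gray
        L→M: M is gray → back edge
Back edge closes the cycle M → O → S → L → M; its vertices are {L, M, O, S}.

L, M, O, S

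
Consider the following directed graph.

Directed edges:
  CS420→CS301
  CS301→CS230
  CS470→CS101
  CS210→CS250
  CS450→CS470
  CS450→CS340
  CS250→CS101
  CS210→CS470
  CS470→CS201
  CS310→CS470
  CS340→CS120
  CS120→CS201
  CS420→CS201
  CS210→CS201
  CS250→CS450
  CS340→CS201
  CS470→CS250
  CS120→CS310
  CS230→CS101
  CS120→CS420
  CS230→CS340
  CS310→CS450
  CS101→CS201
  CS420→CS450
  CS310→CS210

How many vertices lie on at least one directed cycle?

A vertex is on a directed cycle iff it belongs to a strongly connected component of size ≥ 2 (or has a self-loop).
The vertices on cycles are {CS120, CS210, CS230, CS250, CS301, CS310, CS340, CS420, CS450, CS470} — 10 in total.

10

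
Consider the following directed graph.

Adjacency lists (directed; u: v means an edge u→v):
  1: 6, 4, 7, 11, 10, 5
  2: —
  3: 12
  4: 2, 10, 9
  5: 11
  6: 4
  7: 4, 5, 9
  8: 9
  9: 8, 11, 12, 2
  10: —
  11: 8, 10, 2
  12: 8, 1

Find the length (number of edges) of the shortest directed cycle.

2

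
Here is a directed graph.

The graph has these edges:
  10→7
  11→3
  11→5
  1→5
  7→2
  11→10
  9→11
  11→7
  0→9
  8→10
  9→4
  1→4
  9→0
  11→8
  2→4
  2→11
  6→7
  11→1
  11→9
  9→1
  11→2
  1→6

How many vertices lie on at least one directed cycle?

9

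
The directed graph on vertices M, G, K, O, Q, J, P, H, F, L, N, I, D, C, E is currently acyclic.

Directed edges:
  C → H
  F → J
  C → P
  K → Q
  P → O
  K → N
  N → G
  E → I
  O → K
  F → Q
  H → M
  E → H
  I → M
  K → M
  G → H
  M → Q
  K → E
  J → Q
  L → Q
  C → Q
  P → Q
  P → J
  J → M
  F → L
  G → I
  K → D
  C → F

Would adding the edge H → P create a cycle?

Yes

Adding H→P creates a cycle iff P can already reach H.
Path from P: P → O → K → E → H.
So P → … → H → P is a cycle.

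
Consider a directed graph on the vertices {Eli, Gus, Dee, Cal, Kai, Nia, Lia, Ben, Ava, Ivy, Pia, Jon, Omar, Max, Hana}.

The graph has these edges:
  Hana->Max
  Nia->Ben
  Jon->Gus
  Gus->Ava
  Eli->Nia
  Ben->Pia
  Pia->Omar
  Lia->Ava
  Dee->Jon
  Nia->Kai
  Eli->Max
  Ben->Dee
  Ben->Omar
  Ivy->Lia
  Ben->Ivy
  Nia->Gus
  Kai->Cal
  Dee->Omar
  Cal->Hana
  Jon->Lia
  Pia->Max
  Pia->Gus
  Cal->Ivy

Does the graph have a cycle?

No

DFS with white/gray/black marking, starting from Cal:
Cal gray
  Ivy gray
    Lia gray
      Ava gray
      Ava black
    Lia black
  Ivy black
  Hana gray
    Max gray
    Max black
  Hana black
Cal black
Eli gray
  Nia gray
    Kai gray
      Kai→Cal: Cal black — skip
    Kai black
    Ben gray
      Omar gray
      Omar black
      Ben→Ivy: Ivy black — skip
      Dee gray
        Jon gray
          Gus gray
            Gus→Ava: Ava black — skip
          Gus black
          Jon→Lia: Lia black — skip
        Jon black
        Dee→Omar: Omar black — skip
      Dee black
      Pia gray
        Pia→Gus: Gus black — skip
        Pia→Max: Max black — skip
        Pia→Omar: Omar black — skip
      Pia black
    Ben black
    Nia→Gus: Gus black — skip
  Nia black
  Eli→Max: Max black — skip
Eli black
Every edge goes to a white or black vertex — no back edge, so the graph is acyclic.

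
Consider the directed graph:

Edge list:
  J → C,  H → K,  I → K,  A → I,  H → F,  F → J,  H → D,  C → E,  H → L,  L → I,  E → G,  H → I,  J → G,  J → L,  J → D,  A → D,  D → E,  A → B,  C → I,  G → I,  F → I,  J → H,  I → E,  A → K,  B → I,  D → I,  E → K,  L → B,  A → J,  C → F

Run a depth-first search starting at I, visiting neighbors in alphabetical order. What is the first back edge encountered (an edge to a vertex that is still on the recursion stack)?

G->I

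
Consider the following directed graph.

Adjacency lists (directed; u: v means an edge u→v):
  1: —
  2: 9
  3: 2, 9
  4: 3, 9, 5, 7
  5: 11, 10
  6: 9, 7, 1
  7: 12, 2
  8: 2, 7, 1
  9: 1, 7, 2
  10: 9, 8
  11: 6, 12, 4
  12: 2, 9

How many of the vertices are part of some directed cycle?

7

A vertex is on a directed cycle iff it belongs to a strongly connected component of size ≥ 2 (or has a self-loop).
The vertices on cycles are {2, 4, 5, 7, 9, 11, 12} — 7 in total.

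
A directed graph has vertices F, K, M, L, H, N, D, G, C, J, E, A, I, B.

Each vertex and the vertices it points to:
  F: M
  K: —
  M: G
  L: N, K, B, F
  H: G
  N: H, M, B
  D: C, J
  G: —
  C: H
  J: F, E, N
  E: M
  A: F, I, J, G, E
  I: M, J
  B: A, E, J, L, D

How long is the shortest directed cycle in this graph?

2

For each vertex v, BFS finds the shortest path from v back to v.
The shortest such closed walk is B → L → B, length 2.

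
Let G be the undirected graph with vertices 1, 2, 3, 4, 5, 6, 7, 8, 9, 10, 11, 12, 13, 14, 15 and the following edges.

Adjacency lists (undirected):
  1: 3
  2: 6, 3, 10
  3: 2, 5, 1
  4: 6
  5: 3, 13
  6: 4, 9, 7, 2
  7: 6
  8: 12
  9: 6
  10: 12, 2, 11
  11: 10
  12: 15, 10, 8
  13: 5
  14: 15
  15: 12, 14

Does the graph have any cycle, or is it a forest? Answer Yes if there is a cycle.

DFS, tracking each vertex's parent; an edge to a visited non-parent vertex closes a cycle.
Start from 3:
visit 3 (parent –)
  visit 2 (parent 3)
    visit 6 (parent 2)
      visit 4 (parent 6)
        4–6: parent, skip
      visit 9 (parent 6)
        9–6: parent, skip
      visit 7 (parent 6)
        7–6: parent, skip
      6–2: parent, skip
    2–3: parent, skip
    visit 10 (parent 2)
      visit 12 (parent 10)
        visit 15 (parent 12)
          15–12: parent, skip
          visit 14 (parent 15)
            14–15: parent, skip
        12–10: parent, skip
        visit 8 (parent 12)
          8–12: parent, skip
      10–2: parent, skip
      visit 11 (parent 10)
        11–10: parent, skip
  visit 5 (parent 3)
    5–3: parent, skip
    visit 13 (parent 5)
      13–5: parent, skip
  visit 1 (parent 3)
    1–3: parent, skip
No non-parent visited neighbor found — the graph is a forest.

No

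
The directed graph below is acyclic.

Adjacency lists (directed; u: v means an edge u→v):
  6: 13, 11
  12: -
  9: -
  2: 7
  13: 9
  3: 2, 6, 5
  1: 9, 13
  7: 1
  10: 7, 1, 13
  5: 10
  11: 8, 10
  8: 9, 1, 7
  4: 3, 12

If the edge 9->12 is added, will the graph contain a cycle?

No

Adding 9→12 creates a cycle iff 12 can already reach 9.
Explore from 12: no path reaches 9. The graph stays acyclic.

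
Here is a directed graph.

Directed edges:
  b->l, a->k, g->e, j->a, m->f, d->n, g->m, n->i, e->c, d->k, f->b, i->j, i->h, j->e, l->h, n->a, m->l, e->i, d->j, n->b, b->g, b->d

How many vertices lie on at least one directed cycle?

9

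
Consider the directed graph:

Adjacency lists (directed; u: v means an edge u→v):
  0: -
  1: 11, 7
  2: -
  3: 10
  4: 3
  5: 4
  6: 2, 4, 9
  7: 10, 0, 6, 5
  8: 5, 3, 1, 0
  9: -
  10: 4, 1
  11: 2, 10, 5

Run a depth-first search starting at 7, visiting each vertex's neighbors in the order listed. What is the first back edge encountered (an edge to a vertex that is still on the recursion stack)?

3->10

DFS from 7 (visiting each vertex's neighbors in the order listed); mark gray on enter, black on exit:
7 gray
  10 gray
    4 gray
      3 gray
        3→10: 10 is gray → back edge
First back edge: 3 → 10.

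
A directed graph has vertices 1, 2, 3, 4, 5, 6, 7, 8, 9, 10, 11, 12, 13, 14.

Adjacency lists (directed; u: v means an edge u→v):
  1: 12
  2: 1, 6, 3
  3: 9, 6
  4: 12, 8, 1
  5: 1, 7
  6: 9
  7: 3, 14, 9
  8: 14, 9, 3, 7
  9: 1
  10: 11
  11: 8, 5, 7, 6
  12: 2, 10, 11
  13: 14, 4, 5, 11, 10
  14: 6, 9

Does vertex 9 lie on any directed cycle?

Yes

9 is on a cycle iff 9 can reach itself via ≥1 edge.
9 → 1 → 12 → 2 → 6 → 9 — yes.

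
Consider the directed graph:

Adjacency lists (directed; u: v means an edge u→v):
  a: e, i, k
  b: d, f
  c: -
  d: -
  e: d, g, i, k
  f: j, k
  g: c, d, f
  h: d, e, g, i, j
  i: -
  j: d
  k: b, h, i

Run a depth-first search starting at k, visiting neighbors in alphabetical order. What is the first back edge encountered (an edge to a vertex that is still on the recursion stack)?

DFS from k (visiting neighbors in alphabetical order); mark gray on enter, black on exit:
k gray
  b gray
    d gray
    d black
    f gray
      j gray
        j→d: d black — skip
      j black
      f→k: k is gray → back edge
First back edge: f → k.

f->k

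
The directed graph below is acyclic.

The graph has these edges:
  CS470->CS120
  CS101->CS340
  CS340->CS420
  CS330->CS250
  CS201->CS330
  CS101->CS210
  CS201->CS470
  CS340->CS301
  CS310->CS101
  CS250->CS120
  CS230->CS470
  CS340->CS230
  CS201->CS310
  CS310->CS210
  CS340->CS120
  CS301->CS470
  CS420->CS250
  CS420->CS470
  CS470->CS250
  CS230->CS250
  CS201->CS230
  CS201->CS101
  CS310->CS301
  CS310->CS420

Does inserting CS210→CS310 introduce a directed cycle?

Adding CS210→CS310 creates a cycle iff CS310 can already reach CS210.
Path from CS310: CS310 → CS210.
So CS310 → … → CS210 → CS310 is a cycle.

Yes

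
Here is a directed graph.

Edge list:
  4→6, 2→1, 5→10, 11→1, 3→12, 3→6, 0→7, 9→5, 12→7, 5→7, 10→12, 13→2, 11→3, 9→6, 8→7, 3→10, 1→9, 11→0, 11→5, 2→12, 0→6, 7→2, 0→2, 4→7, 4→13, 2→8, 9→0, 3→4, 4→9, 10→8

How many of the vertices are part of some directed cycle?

A vertex is on a directed cycle iff it belongs to a strongly connected component of size ≥ 2 (or has a self-loop).
The vertices on cycles are {0, 1, 2, 5, 7, 8, 9, 10, 12} — 9 in total.

9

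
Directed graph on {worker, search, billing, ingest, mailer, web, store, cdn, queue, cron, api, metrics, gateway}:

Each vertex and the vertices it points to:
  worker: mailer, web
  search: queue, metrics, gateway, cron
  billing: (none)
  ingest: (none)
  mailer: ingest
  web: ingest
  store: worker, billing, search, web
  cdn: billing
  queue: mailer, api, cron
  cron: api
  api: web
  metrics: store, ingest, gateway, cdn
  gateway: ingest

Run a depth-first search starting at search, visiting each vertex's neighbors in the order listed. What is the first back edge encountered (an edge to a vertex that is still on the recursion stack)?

store->search

DFS from search (visiting each vertex's neighbors in the order listed); mark gray on enter, black on exit:
search gray
  queue gray
    mailer gray
      ingest gray
      ingest black
    mailer black
    api gray
      web gray
        web→ingest: ingest black — skip
      web black
    api black
    cron gray
      cron→api: api black — skip
    cron black
  queue black
  metrics gray
    store gray
      worker gray
        worker→mailer: mailer black — skip
        worker→web: web black — skip
      worker black
      billing gray
      billing black
      store→search: search is gray → back edge
First back edge: store → search.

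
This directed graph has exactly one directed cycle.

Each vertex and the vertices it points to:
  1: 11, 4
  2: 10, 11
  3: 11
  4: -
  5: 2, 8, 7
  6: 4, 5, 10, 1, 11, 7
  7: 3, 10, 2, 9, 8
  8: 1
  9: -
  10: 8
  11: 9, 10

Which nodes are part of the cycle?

DFS with gray/black marking from 1:
1 gray
  11 gray
    9 gray
    9 black
    10 gray
      8 gray
        8→1: 1 is gray → back edge
Back edge closes the cycle 1 → 11 → 10 → 8 → 1; its vertices are {1, 8, 10, 11}.

1, 8, 10, 11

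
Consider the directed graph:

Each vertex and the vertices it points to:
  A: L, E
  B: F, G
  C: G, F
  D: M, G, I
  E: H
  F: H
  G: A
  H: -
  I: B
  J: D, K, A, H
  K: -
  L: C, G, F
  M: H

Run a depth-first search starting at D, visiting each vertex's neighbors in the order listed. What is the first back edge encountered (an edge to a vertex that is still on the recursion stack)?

C->G

DFS from D (visiting each vertex's neighbors in the order listed); mark gray on enter, black on exit:
D gray
  M gray
    H gray
    H black
  M black
  G gray
    A gray
      L gray
        C gray
          C→G: G is gray → back edge
First back edge: C → G.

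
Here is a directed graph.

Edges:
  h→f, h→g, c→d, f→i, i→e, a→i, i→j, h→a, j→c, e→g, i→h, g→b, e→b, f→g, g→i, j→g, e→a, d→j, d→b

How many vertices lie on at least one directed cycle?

A vertex is on a directed cycle iff it belongs to a strongly connected component of size ≥ 2 (or has a self-loop).
The vertices on cycles are {a, c, d, e, f, g, h, i, j} — 9 in total.

9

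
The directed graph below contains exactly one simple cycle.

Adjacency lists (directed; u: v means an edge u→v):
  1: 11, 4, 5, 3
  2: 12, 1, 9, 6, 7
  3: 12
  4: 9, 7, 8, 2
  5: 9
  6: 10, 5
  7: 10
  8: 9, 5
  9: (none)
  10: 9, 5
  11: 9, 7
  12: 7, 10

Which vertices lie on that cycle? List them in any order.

1, 2, 4

DFS with gray/black marking from 1:
1 gray
  11 gray
    9 gray
    9 black
    7 gray
      10 gray
        10→9: 9 black — skip
        5 gray
          5→9: 9 black — skip
        5 black
      10 black
    7 black
  11 black
  4 gray
    4→9: 9 black — skip
    4→7: 7 black — skip
    8 gray
      8→9: 9 black — skip
      8→5: 5 black — skip
    8 black
    2 gray
      12 gray
        12→7: 7 black — skip
        12→10: 10 black — skip
      12 black
      2→1: 1 is gray → back edge
Back edge closes the cycle 1 → 4 → 2 → 1; its vertices are {1, 2, 4}.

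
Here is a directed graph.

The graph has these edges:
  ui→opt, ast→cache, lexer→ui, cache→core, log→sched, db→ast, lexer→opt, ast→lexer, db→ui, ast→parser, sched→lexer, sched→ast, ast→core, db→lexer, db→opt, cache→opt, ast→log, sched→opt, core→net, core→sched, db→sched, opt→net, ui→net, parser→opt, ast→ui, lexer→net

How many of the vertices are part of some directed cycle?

5

A vertex is on a directed cycle iff it belongs to a strongly connected component of size ≥ 2 (or has a self-loop).
The vertices on cycles are {ast, log, core, cache, sched} — 5 in total.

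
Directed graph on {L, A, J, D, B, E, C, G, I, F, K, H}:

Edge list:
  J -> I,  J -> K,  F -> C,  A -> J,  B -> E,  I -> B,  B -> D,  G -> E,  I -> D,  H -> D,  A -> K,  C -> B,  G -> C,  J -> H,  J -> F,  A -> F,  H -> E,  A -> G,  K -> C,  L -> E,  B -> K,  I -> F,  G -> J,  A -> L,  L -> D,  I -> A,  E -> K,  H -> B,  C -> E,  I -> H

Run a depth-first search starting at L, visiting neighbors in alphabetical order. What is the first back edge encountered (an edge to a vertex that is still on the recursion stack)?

B->E

DFS from L (visiting neighbors in alphabetical order); mark gray on enter, black on exit:
L gray
  D gray
  D black
  E gray
    K gray
      C gray
        B gray
          B→D: D black — skip
          B→E: E is gray → back edge
First back edge: B → E.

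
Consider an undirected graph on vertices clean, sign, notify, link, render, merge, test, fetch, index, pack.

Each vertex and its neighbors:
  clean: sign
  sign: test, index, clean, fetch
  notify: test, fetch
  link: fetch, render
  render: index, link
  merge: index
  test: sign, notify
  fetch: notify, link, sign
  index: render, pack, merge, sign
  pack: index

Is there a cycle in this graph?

DFS, tracking each vertex's parent; an edge to a visited non-parent vertex closes a cycle.
Start from link:
visit link (parent –)
  visit fetch (parent link)
    visit notify (parent fetch)
      visit test (parent notify)
        visit sign (parent test)
          sign–test: parent, skip
          visit index (parent sign)
            visit render (parent index)
              render–index: parent, skip
              render–link: link visited and ≠ parent → cycle
Cycle: link – fetch – notify – test – sign – index – render – link.

Yes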